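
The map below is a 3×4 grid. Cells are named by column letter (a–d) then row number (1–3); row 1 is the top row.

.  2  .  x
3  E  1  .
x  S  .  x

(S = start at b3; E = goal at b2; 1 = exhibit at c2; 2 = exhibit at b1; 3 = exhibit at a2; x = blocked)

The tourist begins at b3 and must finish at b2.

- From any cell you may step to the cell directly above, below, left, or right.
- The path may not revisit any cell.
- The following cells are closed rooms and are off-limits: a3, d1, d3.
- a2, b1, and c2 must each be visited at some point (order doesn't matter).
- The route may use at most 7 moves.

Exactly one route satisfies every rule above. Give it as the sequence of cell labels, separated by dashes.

Any route must reach a2, b1, and c2 and still end at b2 within 7 moves, so the order of the required stops is forced.
Route from b3: right to c3, 2× up (reaching c1), 2× left (reaching a1), down to a2, right to b2 — 7 moves in all.
Check: all required cells visited; 7 ≤ 7 moves.

b3 - c3 - c2 - c1 - b1 - a1 - a2 - b2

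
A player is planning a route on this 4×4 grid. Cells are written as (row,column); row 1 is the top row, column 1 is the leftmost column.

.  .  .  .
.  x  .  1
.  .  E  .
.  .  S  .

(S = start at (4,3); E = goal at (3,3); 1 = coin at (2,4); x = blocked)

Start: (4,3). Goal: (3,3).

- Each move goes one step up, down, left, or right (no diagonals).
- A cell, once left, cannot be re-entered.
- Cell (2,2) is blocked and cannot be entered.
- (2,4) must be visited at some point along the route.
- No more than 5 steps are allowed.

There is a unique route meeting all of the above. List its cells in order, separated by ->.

(4,3) -> (4,4) -> (3,4) -> (2,4) -> (2,3) -> (3,3)

The budget equals the shortest possible length, so every move has to be on a shortest route through the required cells.
Route from (4,3): right 1 to (4,4), up 2 to (2,4), left 1 to (2,3), down 1 to (3,3) — 5 moves in all.
Check: all required cells visited; 5 ≤ 5 moves.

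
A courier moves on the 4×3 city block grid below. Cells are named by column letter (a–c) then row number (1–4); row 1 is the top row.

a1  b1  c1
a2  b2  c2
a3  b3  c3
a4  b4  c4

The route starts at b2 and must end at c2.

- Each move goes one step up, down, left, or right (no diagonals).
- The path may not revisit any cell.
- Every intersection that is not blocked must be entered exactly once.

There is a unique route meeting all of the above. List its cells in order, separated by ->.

Need to visit all 12 open cells exactly once, starting at b2 and ending at c2.
Route from b2: down 1 to b3, right 1 to c3, down 1 to c4, left 2 to a4, up 3 to a1, right 2 to c1, down 1 to c2 — 11 moves in all.
Check: all 12 open cells covered.

b2 -> b3 -> c3 -> c4 -> b4 -> a4 -> a3 -> a2 -> a1 -> b1 -> c1 -> c2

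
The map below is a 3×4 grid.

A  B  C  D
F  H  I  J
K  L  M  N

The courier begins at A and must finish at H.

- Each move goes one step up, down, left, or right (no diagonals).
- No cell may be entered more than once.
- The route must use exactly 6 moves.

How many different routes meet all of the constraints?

Need simple routes of exactly 6 moves from A to H (Manhattan distance 2, so 2 moves are spent on a detour and 2 undoing it).
Enumerating: A F K L M I H | A B C I M L H | A B C D J I H.
That gives 3 routes.

3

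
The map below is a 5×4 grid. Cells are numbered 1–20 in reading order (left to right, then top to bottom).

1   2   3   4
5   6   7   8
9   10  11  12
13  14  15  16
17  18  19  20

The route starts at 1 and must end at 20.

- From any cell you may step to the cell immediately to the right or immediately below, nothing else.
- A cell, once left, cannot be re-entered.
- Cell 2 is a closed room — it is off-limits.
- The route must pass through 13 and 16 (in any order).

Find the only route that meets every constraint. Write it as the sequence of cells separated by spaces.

1 5 9 13 14 15 16 20

Moves only go right or down, so the column and row indices never decrease.
Route from 1: 3× down (reaching 13), 3× right (reaching 16), down to 20 — 7 moves in all.
Check: all required cells visited.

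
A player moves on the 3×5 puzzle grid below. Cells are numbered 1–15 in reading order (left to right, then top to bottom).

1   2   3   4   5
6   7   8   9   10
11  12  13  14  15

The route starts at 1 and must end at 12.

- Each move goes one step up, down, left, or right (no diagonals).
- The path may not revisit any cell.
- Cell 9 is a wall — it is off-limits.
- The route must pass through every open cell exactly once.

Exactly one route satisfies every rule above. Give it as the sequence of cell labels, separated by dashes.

1 - 2 - 3 - 4 - 5 - 10 - 15 - 14 - 13 - 8 - 7 - 6 - 11 - 12

Need to visit all 14 open cells exactly once, starting at 1 and ending at 12.
Route from 1: right 4 to 5, down 2 to 15, left 2 to 13, up 1 to 8, left 2 to 6, down 1 to 11, right 1 to 12 — 13 moves in all.
Check: all 14 open cells covered.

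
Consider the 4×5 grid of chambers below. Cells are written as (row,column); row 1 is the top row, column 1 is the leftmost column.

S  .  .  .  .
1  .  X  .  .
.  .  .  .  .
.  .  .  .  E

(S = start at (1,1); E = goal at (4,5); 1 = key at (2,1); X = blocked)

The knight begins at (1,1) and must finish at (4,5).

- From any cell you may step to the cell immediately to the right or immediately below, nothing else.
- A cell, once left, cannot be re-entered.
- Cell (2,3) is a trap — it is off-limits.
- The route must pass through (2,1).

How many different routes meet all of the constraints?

9

A right/down-only route from (1,1) to (4,5) makes exactly 3 down-moves and 4 right-moves in some order.
With no other constraints that would be C(7,3) = 35 routes.
Split at (2,1) and multiply the segment counts (each segment already excludes blocked cells): (1,1)→(2,1): 1; (2,1)→(4,5): 9; product = 9.
That gives 9 routes.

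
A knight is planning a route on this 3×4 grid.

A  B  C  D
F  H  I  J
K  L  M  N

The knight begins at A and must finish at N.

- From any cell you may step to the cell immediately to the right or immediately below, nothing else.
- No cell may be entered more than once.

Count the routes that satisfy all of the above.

10

A right/down-only route from A to N makes exactly 2 down-moves and 3 right-moves in some order.
With no other constraints that would be C(5,2) = 10 routes.
That gives 10 routes.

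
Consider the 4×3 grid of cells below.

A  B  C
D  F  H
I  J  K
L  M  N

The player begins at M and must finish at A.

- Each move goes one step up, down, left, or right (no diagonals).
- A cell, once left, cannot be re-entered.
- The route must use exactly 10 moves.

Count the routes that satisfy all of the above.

Need simple routes of exactly 10 moves from M to A (Manhattan distance 4, so 3 moves are spent on a detour and 3 undoing it).
Enumerating: M L I D F J K H C B A | M L I J K H C B F D A | M N K H C B F J I D A | M N K J I D F H C B A.
That gives 4 routes.

4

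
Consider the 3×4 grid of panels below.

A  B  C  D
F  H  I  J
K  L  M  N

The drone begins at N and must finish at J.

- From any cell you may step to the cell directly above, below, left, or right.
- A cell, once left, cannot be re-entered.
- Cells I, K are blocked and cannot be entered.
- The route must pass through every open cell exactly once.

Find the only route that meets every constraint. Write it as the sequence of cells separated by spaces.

Need to visit all 10 open cells exactly once, starting at N and ending at J.
Cell F has only two open neighbours (A and H), so the path must pass straight through it: one of those is the cell it's entered from and the other is where it exits.
Route from N: 2× left (reaching L), up to H, left to F, up to A, 3× right (reaching D), down to J — 9 moves in all.
Check: all 10 open cells covered.

N M L H F A B C D J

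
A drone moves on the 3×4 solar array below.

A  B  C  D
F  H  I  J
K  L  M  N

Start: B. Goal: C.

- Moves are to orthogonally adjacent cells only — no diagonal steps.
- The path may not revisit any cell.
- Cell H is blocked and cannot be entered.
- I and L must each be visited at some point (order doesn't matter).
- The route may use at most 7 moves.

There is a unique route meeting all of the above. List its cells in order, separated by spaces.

The budget equals the shortest possible length, so every move has to be on a shortest route through the required cells.
Route from B: left 1 to A, down 2 to K, right 2 to M, up 2 to C — 7 moves in all.
Check: all required cells visited; 7 ≤ 7 moves.

B A F K L M I C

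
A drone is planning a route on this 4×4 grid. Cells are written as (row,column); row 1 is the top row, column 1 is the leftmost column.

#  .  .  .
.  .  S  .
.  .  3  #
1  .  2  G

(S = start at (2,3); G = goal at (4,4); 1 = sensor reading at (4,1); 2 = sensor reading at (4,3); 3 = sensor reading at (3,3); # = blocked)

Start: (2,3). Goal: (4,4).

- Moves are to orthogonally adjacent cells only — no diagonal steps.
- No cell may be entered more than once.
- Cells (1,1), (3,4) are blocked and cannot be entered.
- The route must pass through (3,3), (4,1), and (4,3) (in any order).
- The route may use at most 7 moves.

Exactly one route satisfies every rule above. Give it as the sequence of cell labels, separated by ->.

(2,3) -> (3,3) -> (3,2) -> (3,1) -> (4,1) -> (4,2) -> (4,3) -> (4,4)

The 7-move cap with required stops at (3,3), (4,1), (4,3) leaves no slack for detours.
Route from (2,3): down to (3,3), 2× left (reaching (3,1)), down to (4,1), 3× right (reaching (4,4)) — 7 moves in all.
Check: all required cells visited; 7 ≤ 7 moves.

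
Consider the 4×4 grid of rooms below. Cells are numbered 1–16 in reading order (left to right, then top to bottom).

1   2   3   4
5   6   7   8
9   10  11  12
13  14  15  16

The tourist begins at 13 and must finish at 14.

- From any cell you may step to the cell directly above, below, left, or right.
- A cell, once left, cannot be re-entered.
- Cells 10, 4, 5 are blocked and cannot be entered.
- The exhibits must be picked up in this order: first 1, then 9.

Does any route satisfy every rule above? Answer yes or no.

no

1 must be visited but has only one open neighbour (2), and it is neither the start nor the goal — the route would have to enter and leave through 2, re-entering it.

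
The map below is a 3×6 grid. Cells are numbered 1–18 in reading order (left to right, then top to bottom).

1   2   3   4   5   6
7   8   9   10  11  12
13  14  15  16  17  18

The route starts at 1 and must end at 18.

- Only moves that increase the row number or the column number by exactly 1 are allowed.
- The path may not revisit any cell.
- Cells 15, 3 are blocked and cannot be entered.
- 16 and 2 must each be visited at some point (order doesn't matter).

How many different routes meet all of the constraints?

A right/down-only route from 1 to 18 makes exactly 2 down-moves and 5 right-moves in some order.
With no other constraints that would be C(7,2) = 21 routes.
A monotone route can only reach the required cells in the order 2, 16, so split there and multiply the segment counts (each segment already excludes blocked cells): 1→2: 1; 2→16: 1; 16→18: 1; product = 1.
That gives 1 route.

1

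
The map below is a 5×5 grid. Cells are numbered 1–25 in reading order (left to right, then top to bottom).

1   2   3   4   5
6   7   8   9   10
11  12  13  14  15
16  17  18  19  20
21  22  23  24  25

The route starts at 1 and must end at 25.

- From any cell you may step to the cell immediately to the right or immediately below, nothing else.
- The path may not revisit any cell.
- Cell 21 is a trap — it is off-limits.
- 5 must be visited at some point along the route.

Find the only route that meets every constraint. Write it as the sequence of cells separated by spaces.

Moves only go right or down, so the column and row indices never decrease.
Route from 1: 4× right (reaching 5), 4× down (reaching 25) — 8 moves in all.
Check: all required cells visited.

1 2 3 4 5 10 15 20 25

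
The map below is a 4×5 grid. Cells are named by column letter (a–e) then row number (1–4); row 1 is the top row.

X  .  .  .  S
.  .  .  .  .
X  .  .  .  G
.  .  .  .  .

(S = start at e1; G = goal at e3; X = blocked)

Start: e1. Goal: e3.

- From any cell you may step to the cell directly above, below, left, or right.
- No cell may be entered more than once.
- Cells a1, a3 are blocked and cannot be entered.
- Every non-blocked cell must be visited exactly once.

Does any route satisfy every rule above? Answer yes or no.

Cell a2 has only one open neighbour but is neither the start nor the goal, so a Hamiltonian route would have to both enter and leave it through the same neighbour — impossible without revisiting.

no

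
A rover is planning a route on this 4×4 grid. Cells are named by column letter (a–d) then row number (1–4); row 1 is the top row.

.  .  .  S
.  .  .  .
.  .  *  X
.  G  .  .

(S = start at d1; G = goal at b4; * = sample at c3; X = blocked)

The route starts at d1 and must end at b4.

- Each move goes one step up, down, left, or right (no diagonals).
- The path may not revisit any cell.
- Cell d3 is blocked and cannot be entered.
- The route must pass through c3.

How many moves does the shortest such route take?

Any route passes through c3 somewhere between d1 and b4. Summing Manhattan distances along the two legs (d1 → c3 → b4) gives a lower bound of 3 + 2 = 5 moves.
A route of 5 moves achieves this: d1 → d2 → c2 → c3 → c4 → b4.
Since 5 matches the lower bound, it is optimal.

5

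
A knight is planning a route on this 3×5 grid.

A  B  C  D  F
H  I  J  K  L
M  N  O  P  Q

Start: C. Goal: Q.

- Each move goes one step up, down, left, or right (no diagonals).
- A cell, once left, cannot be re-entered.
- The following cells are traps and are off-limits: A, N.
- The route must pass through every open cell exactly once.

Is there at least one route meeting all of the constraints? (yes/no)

Cell M has only one open neighbour but is neither the start nor the goal, so a Hamiltonian route would have to both enter and leave it through the same neighbour — impossible without revisiting.

no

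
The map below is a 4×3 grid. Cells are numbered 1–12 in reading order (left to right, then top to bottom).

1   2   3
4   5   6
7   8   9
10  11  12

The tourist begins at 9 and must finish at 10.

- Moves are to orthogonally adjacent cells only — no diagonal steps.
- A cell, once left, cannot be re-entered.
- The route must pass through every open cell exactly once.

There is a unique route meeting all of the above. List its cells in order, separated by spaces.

Need to visit all 12 open cells exactly once, starting at 9 and ending at 10.
Cell 1 has only two open neighbours (4 and 2), so the path must pass straight through it: one of those is the cell it's entered from and the other is where it exits.
Route from 9: down 1 to 12, left 1 to 11, up 2 to 5, right 1 to 6, up 1 to 3, left 2 to 1, down 3 to 10 — 11 moves in all.
Check: all 12 open cells covered.

9 12 11 8 5 6 3 2 1 4 7 10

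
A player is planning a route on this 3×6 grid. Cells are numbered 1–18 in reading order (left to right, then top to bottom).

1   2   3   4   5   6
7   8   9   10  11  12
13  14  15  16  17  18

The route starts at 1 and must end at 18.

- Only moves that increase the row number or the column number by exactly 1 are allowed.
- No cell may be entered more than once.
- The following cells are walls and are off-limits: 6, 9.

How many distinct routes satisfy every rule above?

8

A right/down-only route from 1 to 18 makes exactly 2 down-moves and 5 right-moves in some order.
With no other constraints that would be C(7,2) = 21 routes.
Subtract routes through each blocked cell (inclusion–exclusion for overlaps): − through 6: 1 − through 9: 12 → 8.
That gives 8 routes.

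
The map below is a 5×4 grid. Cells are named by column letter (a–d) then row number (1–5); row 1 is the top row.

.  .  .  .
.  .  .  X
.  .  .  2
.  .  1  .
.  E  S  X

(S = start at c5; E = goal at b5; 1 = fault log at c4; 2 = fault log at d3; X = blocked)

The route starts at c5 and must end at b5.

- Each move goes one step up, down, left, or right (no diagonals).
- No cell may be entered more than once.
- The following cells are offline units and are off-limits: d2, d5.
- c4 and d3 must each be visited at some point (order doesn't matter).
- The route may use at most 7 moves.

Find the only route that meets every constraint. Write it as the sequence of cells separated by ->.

Any route must reach c4 and d3 and still end at b5 within 7 moves, so the order of the required stops is forced.
Route from c5: up 1 to c4, right 1 to d4, up 1 to d3, left 2 to b3, down 2 to b5 — 7 moves in all.
Check: all required cells visited; 7 ≤ 7 moves.

c5 -> c4 -> d4 -> d3 -> c3 -> b3 -> b4 -> b5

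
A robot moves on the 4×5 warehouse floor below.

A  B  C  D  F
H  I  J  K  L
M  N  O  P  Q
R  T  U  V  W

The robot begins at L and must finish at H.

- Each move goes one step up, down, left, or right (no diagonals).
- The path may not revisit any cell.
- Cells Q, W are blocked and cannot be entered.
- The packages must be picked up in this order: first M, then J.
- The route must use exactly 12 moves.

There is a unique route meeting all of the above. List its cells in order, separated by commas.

L, K, P, V, U, T, R, M, N, O, J, I, H

The waypoints must appear in the order M, J, with no cell reused.
Route from L: left to K, 2× down (reaching V), 3× left (reaching R), up to M, 2× right (reaching O), up to J, 2× left (reaching H) — 12 moves in all.
Check: order respected (M at step 7, J at step 10); 12 moves as required.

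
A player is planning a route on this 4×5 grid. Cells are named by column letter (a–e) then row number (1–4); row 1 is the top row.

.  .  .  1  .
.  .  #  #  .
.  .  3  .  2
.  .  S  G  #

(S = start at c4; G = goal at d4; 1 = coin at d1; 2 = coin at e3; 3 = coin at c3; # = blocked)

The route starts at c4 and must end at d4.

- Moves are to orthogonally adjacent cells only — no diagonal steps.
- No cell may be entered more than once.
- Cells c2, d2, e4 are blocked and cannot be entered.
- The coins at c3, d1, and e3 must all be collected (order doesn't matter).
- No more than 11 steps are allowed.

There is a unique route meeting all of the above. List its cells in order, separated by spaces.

c4 c3 b3 b2 b1 c1 d1 e1 e2 e3 d3 d4

The budget equals the shortest possible length, so every move has to be on a shortest route through the required cells.
Route from c4: up 1 to c3, left 1 to b3, up 2 to b1, right 3 to e1, down 2 to e3, left 1 to d3, down 1 to d4 — 11 moves in all.
Check: all required cells visited; 11 ≤ 11 moves.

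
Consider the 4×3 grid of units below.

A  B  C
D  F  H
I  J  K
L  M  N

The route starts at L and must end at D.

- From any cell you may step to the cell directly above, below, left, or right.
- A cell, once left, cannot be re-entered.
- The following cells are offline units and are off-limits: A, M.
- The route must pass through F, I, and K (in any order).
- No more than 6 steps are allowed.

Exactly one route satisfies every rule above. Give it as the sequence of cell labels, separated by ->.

The 6-move cap with required stops at F, I, K leaves no slack for detours.
Route from L: up to I, 2× right (reaching K), up to H, 2× left (reaching D) — 6 moves in all.
Check: all required cells visited; 6 ≤ 6 moves.

L -> I -> J -> K -> H -> F -> D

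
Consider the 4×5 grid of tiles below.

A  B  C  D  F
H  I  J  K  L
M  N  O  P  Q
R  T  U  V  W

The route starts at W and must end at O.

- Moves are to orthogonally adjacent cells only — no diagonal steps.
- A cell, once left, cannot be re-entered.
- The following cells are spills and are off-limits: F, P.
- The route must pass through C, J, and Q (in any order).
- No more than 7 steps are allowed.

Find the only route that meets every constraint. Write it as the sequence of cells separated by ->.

W -> Q -> L -> K -> D -> C -> J -> O

The budget equals the shortest possible length, so every move has to be on a shortest route through the required cells.
Route from W: up 2 to L, left 1 to K, up 1 to D, left 1 to C, down 2 to O — 7 moves in all.
Check: all required cells visited; 7 ≤ 7 moves.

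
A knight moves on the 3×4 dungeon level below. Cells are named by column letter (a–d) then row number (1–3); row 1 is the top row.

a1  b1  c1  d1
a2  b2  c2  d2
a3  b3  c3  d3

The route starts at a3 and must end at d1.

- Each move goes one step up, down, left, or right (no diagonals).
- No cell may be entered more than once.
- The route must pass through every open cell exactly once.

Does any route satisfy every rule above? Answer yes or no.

yes

One route that works: a3 → a2 → a1 → b1 → b2 → b3 → c3 → d3 → d2 → c2 → c1 → d1.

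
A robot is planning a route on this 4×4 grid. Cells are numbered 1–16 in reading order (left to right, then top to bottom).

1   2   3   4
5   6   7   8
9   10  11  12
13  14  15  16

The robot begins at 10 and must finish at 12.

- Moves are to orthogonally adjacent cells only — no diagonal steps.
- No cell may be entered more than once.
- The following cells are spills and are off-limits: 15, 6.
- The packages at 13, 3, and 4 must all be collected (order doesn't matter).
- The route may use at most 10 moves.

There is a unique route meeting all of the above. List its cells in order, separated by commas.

The budget equals the shortest possible length, so every move has to be on a shortest route through the required cells.
Route from 10: down to 14, left to 13, 3× up (reaching 1), 3× right (reaching 4), 2× down (reaching 12) — 10 moves in all.
Check: all required cells visited; 10 ≤ 10 moves.

10, 14, 13, 9, 5, 1, 2, 3, 4, 8, 12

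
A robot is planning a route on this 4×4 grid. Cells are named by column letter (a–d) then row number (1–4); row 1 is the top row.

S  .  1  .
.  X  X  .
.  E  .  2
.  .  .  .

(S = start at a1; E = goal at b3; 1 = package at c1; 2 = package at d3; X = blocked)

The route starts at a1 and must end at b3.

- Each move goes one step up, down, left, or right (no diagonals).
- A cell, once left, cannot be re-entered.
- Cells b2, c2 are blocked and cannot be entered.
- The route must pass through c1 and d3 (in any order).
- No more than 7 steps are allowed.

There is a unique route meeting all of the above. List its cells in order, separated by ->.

Any route must reach c1 and d3 and still end at b3 within 7 moves, so the order of the required stops is forced.
Route from a1: right 3 to d1, down 2 to d3, left 2 to b3 — 7 moves in all.
Check: all required cells visited; 7 ≤ 7 moves.

a1 -> b1 -> c1 -> d1 -> d2 -> d3 -> c3 -> b3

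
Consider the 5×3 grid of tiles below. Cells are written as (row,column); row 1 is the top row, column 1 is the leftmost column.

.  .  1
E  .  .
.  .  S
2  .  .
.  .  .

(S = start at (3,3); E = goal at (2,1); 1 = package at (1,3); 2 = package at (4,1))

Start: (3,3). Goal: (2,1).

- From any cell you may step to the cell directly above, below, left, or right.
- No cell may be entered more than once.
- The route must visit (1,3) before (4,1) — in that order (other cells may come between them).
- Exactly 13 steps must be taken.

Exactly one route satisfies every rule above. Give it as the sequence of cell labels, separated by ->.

(3,3) -> (2,3) -> (1,3) -> (1,2) -> (2,2) -> (3,2) -> (4,2) -> (4,3) -> (5,3) -> (5,2) -> (5,1) -> (4,1) -> (3,1) -> (2,1)

The waypoints must appear in the order (1,3), (4,1), with no cell reused.
Route from (3,3): up 2 to (1,3), left 1 to (1,2), down 3 to (4,2), right 1 to (4,3), down 1 to (5,3), left 2 to (5,1), up 3 to (2,1) — 13 moves in all.
Check: order respected (1 at step 2, 2 at step 11); 13 moves as required.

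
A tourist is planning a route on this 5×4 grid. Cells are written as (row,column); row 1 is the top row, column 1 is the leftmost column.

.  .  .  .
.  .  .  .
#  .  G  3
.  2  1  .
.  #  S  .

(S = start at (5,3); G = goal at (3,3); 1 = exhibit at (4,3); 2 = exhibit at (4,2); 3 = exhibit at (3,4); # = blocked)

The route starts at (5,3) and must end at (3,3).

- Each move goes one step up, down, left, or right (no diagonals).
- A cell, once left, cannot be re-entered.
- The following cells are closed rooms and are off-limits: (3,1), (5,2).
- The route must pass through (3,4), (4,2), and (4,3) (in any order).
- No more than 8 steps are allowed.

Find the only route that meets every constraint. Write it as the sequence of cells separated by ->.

The budget equals the shortest possible length, so every move has to be on a shortest route through the required cells.
Route from (5,3): up 1 to (4,3), left 1 to (4,2), up 2 to (2,2), right 2 to (2,4), down 1 to (3,4), left 1 to (3,3) — 8 moves in all.
Check: all required cells visited; 8 ≤ 8 moves.

(5,3) -> (4,3) -> (4,2) -> (3,2) -> (2,2) -> (2,3) -> (2,4) -> (3,4) -> (3,3)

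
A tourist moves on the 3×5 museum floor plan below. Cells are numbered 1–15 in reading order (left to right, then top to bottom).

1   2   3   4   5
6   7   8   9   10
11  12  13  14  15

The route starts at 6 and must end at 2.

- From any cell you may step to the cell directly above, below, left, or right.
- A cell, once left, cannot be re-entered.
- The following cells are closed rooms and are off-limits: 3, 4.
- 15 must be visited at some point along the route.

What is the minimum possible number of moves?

10

Any route passes through 15 somewhere between 6 and 2. Summing Manhattan distances along the two legs (6 → 15 → 2) gives a lower bound of 5 + 5 = 10 moves.
A route of 10 moves achieves this: 6 → 11 → 12 → 13 → 14 → 15 → 10 → 9 → 8 → 7 → 2.
Since 10 matches the lower bound, it is optimal.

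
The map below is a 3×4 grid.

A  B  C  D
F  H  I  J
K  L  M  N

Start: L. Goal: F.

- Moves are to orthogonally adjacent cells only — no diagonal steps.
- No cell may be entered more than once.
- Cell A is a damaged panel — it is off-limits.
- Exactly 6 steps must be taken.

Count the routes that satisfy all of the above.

Need simple routes of exactly 6 moves from L to F (Manhattan distance 2, so 2 moves are spent on a detour and 2 undoing it).
Enumerating: L M I C B H F | L M N J I H F.
That gives 2 routes.

2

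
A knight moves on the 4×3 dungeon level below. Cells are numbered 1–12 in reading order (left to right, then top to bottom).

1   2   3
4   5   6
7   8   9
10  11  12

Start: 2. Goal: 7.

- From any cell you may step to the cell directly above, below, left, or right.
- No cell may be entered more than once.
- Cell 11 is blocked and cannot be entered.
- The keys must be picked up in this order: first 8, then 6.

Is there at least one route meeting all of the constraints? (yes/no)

no

Ignoring the required order, 5 revisit-free routes from 2 to 7 pass through all of 8 and 6; the waypoint orders that occur are 6 → 8 (5) — never 8 → 6.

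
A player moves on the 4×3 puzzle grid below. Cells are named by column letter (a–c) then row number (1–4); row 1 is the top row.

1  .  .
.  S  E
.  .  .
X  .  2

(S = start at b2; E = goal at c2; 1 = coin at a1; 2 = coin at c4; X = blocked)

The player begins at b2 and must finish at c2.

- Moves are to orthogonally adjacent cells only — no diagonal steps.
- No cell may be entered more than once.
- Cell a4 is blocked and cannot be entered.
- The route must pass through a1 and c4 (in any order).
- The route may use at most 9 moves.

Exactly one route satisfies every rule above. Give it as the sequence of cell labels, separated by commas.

b2, b1, a1, a2, a3, b3, b4, c4, c3, c2

The budget equals the shortest possible length, so every move has to be on a shortest route through the required cells.
Route from b2: up 1 to b1, left 1 to a1, down 2 to a3, right 1 to b3, down 1 to b4, right 1 to c4, up 2 to c2 — 9 moves in all.
Check: all required cells visited; 9 ≤ 9 moves.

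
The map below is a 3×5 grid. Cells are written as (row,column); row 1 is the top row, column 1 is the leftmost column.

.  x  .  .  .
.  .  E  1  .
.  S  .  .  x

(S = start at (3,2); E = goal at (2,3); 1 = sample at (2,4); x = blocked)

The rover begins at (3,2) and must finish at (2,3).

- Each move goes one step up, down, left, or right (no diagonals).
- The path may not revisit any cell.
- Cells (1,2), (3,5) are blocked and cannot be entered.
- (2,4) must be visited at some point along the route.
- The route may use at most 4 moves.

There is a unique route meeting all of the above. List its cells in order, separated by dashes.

(3,2) - (3,3) - (3,4) - (2,4) - (2,3)

The 4-move cap with required stops at (2,4) leaves no slack for detours.
Route from (3,2): right 2 to (3,4), up 1 to (2,4), left 1 to (2,3) — 4 moves in all.
Check: all required cells visited; 4 ≤ 4 moves.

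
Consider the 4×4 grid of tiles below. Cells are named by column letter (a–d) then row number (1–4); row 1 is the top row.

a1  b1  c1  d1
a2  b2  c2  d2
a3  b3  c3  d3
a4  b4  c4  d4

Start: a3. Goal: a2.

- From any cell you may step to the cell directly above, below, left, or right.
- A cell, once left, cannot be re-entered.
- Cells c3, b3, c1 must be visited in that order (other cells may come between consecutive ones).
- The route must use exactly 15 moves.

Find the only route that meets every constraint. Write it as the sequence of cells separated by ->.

The waypoints must appear in the order c3, b3, c1, with no cell reused.
Route from a3: down to a4, 3× right (reaching d4), up to d3, 2× left (reaching b3), up to b2, 2× right (reaching d2), up to d1, 3× left (reaching a1), down to a2 — 15 moves in all.
Check: order respected (c3 at step 6, b3 at step 7, c1 at step 12); 15 moves as required.

a3 -> a4 -> b4 -> c4 -> d4 -> d3 -> c3 -> b3 -> b2 -> c2 -> d2 -> d1 -> c1 -> b1 -> a1 -> a2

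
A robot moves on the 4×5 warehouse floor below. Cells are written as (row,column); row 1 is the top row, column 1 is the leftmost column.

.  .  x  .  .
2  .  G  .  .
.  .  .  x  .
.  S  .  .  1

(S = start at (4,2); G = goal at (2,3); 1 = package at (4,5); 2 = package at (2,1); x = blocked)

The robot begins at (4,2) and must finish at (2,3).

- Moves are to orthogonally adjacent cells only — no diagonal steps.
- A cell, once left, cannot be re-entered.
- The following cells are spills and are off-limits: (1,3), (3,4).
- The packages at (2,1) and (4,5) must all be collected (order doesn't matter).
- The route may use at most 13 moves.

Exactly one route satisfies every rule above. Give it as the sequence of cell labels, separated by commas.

The budget equals the shortest possible length, so every move has to be on a shortest route through the required cells.
Route from (4,2): left 1 to (4,1), up 2 to (2,1), right 1 to (2,2), down 1 to (3,2), right 1 to (3,3), down 1 to (4,3), right 2 to (4,5), up 2 to (2,5), left 2 to (2,3) — 13 moves in all.
Check: all required cells visited; 13 ≤ 13 moves.

(4,2), (4,1), (3,1), (2,1), (2,2), (3,2), (3,3), (4,3), (4,4), (4,5), (3,5), (2,5), (2,4), (2,3)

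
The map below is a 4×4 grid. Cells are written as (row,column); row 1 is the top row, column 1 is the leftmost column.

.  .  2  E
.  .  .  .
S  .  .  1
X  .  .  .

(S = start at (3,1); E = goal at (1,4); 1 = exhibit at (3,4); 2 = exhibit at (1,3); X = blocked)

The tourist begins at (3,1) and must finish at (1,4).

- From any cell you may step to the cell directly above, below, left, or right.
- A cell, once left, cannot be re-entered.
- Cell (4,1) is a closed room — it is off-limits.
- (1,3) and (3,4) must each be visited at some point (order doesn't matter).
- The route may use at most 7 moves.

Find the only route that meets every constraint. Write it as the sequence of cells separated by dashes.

(3,1) - (3,2) - (3,3) - (3,4) - (2,4) - (2,3) - (1,3) - (1,4)

The 7-move cap with required stops at (1,3), (3,4) leaves no slack for detours.
Route from (3,1): 3× right (reaching (3,4)), up to (2,4), left to (2,3), up to (1,3), right to (1,4) — 7 moves in all.
Check: all required cells visited; 7 ≤ 7 moves.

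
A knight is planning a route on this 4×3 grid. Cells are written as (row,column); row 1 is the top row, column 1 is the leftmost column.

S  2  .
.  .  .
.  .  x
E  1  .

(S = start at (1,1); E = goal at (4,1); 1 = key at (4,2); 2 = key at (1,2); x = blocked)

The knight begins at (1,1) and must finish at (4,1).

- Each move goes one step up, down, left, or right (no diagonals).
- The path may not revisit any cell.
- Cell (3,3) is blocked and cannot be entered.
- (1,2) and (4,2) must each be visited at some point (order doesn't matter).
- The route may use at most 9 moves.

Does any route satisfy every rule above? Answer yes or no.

One route that works: (1,1) → (1,2) → (2,2) → (3,2) → (4,2) → (4,1).

yes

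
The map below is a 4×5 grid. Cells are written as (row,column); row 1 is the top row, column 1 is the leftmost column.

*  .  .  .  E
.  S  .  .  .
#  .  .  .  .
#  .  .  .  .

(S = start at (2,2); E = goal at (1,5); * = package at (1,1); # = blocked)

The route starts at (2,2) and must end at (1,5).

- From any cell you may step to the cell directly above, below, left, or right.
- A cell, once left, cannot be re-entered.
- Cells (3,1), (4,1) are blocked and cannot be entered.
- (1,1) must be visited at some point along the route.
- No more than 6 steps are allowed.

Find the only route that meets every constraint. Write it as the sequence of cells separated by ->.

(2,2) -> (2,1) -> (1,1) -> (1,2) -> (1,3) -> (1,4) -> (1,5)

Any route must reach (1,1) and still end at (1,5) within 6 moves, so the order of the required stops is forced.
Route from (2,2): left to (2,1), up to (1,1), 4× right (reaching (1,5)) — 6 moves in all.
Check: all required cells visited; 6 ≤ 6 moves.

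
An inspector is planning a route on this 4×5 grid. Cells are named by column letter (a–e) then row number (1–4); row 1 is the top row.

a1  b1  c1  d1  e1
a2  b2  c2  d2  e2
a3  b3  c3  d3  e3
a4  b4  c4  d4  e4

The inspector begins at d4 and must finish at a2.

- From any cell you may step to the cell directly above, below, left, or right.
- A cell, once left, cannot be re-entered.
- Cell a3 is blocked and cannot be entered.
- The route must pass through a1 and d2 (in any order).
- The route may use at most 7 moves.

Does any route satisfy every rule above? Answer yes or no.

One route that works: d4 → d3 → d2 → d1 → c1 → b1 → a1 → a2.

yes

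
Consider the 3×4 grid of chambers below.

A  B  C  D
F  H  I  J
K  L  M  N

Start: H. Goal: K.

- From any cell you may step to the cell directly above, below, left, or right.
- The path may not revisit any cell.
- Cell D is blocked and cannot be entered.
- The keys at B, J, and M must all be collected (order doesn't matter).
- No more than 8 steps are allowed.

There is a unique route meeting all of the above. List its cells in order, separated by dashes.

H - B - C - I - J - N - M - L - K

The 8-move cap with required stops at B, J, M leaves no slack for detours.
Route from H: up 1 to B, right 1 to C, down 1 to I, right 1 to J, down 1 to N, left 3 to K — 8 moves in all.
Check: all required cells visited; 8 ≤ 8 moves.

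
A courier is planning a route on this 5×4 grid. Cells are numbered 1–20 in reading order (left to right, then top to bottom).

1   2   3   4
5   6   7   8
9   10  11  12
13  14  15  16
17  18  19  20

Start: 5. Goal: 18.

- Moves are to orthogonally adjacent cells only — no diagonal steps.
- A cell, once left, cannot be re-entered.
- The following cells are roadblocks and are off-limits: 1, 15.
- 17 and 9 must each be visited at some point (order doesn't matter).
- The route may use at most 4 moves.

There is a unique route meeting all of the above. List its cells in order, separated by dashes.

5 - 9 - 13 - 17 - 18

The 4-move cap with required stops at 17, 9 leaves no slack for detours.
Route from 5: 3× down (reaching 17), right to 18 — 4 moves in all.
Check: all required cells visited; 4 ≤ 4 moves.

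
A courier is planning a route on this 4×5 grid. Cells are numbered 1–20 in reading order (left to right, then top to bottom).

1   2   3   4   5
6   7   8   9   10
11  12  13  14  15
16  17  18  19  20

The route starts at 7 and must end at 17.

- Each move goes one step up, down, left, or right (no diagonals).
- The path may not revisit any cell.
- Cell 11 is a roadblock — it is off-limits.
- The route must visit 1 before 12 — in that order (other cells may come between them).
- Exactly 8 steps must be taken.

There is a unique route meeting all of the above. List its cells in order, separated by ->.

7 -> 6 -> 1 -> 2 -> 3 -> 8 -> 13 -> 12 -> 17

The waypoints must appear in the order 1, 12, with no cell reused.
Route from 7: left 1 to 6, up 1 to 1, right 2 to 3, down 2 to 13, left 1 to 12, down 1 to 17 — 8 moves in all.
Check: order respected (1 at step 2, 12 at step 7); 8 moves as required.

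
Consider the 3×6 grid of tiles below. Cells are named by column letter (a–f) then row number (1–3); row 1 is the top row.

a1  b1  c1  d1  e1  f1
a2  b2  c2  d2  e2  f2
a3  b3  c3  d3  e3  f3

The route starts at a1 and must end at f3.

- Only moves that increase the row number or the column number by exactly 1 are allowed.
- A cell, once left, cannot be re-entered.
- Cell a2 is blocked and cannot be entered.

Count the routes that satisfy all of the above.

A right/down-only route from a1 to f3 makes exactly 2 down-moves and 5 right-moves in some order.
With no other constraints that would be C(7,2) = 21 routes.
Subtract routes through each blocked cell (inclusion–exclusion for overlaps): − through a2: 6 → 15.
That gives 15 routes.

15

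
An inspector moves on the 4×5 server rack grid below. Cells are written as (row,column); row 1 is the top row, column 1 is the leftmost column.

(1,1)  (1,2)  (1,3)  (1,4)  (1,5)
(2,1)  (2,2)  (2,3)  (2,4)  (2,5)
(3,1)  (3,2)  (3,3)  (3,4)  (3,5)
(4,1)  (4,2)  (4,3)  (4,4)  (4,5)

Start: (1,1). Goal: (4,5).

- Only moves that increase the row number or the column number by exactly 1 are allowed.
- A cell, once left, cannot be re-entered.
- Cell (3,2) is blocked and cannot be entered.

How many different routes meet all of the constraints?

23

A right/down-only route from (1,1) to (4,5) makes exactly 3 down-moves and 4 right-moves in some order.
With no other constraints that would be C(7,3) = 35 routes.
Subtract routes through each blocked cell (inclusion–exclusion for overlaps): − through (3,2): 12 → 23.
That gives 23 routes.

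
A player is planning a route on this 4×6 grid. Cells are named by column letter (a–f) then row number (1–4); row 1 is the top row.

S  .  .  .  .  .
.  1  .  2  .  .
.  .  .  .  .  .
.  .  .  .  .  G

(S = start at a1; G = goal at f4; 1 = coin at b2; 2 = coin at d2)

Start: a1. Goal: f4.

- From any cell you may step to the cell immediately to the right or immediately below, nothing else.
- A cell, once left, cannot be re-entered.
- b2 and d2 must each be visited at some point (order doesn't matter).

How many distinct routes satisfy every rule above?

A right/down-only route from a1 to f4 makes exactly 3 down-moves and 5 right-moves in some order.
With no other constraints that would be C(8,3) = 56 routes.
A monotone route can only reach the required cells in the order b2, d2, so split there and multiply the segment counts: a1→b2: 2; b2→d2: 1; d2→f4: 6; product = 12.
That gives 12 routes.

12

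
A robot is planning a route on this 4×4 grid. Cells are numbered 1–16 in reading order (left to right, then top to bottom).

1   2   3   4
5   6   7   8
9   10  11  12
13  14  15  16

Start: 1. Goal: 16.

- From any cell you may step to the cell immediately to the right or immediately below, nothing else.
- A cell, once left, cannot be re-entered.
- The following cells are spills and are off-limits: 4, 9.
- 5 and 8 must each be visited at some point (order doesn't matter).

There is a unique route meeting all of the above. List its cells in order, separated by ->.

Moves only go right or down, so the column and row indices never decrease.
Route from 1: down 1 to 5, right 3 to 8, down 2 to 16 — 6 moves in all.
Check: all required cells visited.

1 -> 5 -> 6 -> 7 -> 8 -> 12 -> 16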